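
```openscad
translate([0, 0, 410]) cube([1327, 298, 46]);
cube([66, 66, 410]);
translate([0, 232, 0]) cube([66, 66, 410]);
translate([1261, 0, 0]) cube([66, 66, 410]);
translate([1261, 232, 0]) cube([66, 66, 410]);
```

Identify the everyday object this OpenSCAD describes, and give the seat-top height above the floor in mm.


A bench. The seat-top height is 456 mm.

A long slab on four corner posts — a bench. The slab sits at z = 410 with thickness 46, so the top is 410 + 46 = 456 mm.


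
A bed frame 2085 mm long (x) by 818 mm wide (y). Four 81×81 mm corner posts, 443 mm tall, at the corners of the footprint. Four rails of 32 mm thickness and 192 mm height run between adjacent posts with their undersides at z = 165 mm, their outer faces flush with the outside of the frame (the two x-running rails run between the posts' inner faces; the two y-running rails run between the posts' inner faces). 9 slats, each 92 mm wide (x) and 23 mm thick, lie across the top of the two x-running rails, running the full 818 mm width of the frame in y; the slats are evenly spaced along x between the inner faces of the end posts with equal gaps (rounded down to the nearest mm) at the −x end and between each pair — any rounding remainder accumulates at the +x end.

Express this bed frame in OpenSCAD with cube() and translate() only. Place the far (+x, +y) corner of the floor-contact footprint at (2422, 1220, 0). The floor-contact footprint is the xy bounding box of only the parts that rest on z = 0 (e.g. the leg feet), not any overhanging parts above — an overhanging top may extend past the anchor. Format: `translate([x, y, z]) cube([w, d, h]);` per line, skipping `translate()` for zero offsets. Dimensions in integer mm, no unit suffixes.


translate([337, 402, 0]) cube([81, 81, 443]);
translate([337, 1139, 0]) cube([81, 81, 443]);
translate([2341, 402, 0]) cube([81, 81, 443]);
translate([2341, 1139, 0]) cube([81, 81, 443]);
translate([418, 402, 165]) cube([1923, 32, 192]);
translate([418, 1188, 165]) cube([1923, 32, 192]);
translate([337, 483, 165]) cube([32, 656, 192]);
translate([2390, 483, 165]) cube([32, 656, 192]);
translate([527, 402, 357]) cube([92, 818, 23]);
translate([728, 402, 357]) cube([92, 818, 23]);
translate([929, 402, 357]) cube([92, 818, 23]);
translate([1130, 402, 357]) cube([92, 818, 23]);
translate([1331, 402, 357]) cube([92, 818, 23]);
translate([1532, 402, 357]) cube([92, 818, 23]);
translate([1733, 402, 357]) cube([92, 818, 23]);
translate([1934, 402, 357]) cube([92, 818, 23]);
translate([2135, 402, 357]) cube([92, 818, 23]);


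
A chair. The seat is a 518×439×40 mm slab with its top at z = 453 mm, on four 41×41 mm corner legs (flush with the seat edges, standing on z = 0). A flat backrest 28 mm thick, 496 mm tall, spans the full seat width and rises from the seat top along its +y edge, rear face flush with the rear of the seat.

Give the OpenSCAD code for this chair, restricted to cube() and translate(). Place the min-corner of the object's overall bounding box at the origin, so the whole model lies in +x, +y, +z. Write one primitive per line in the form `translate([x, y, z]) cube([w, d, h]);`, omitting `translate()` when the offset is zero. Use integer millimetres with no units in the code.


translate([0, 0, 413]) cube([518, 439, 40]);
cube([41, 41, 413]);
translate([477, 0, 0]) cube([41, 41, 413]);
translate([0, 398, 0]) cube([41, 41, 413]);
translate([477, 398, 0]) cube([41, 41, 413]);
translate([0, 411, 453]) cube([518, 28, 496]);


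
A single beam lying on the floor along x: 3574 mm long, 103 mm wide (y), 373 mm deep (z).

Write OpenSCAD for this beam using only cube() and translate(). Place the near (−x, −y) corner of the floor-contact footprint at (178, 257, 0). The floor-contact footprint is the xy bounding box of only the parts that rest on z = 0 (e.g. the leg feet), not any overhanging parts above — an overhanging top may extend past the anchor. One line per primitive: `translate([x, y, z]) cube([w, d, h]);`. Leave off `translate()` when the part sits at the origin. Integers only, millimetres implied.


translate([178, 257, 0]) cube([3574, 103, 373]);


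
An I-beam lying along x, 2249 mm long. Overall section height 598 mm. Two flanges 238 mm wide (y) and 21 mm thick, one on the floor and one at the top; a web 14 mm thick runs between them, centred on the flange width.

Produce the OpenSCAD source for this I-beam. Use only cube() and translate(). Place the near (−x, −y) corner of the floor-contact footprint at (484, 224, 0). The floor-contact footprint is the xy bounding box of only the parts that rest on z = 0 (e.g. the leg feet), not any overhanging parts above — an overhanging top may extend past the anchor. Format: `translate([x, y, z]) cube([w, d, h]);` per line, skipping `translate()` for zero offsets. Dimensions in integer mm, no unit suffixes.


translate([484, 224, 0]) cube([2249, 238, 21]);
translate([484, 336, 21]) cube([2249, 14, 556]);
translate([484, 224, 577]) cube([2249, 238, 21]);


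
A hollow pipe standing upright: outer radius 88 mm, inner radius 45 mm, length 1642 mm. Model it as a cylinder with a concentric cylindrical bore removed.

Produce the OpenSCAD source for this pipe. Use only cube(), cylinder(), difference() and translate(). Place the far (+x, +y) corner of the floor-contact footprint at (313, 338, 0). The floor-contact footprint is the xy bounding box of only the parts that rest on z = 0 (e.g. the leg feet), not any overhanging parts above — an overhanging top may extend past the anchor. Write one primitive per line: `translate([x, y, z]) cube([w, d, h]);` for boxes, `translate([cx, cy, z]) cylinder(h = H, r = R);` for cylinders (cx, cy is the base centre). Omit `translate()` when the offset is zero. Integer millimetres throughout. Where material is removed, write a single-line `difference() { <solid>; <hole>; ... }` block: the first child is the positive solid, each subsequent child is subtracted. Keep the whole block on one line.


difference() { translate([225, 250, 0]) cylinder(h = 1642, r = 88); translate([225, 250, 0]) cylinder(h = 1642, r = 45); }


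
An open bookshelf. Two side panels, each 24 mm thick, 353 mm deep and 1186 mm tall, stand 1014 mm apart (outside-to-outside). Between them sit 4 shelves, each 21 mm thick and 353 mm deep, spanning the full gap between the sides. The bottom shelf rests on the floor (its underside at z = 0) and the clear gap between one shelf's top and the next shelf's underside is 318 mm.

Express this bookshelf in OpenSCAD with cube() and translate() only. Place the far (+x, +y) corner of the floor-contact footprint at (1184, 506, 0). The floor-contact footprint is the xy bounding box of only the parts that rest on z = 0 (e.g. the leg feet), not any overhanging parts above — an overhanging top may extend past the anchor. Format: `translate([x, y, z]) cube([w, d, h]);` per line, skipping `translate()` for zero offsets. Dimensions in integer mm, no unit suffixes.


translate([170, 153, 0]) cube([24, 353, 1186]);
translate([1160, 153, 0]) cube([24, 353, 1186]);
translate([194, 153, 0]) cube([966, 353, 21]);
translate([194, 153, 339]) cube([966, 353, 21]);
translate([194, 153, 678]) cube([966, 353, 21]);
translate([194, 153, 1017]) cube([966, 353, 21]);


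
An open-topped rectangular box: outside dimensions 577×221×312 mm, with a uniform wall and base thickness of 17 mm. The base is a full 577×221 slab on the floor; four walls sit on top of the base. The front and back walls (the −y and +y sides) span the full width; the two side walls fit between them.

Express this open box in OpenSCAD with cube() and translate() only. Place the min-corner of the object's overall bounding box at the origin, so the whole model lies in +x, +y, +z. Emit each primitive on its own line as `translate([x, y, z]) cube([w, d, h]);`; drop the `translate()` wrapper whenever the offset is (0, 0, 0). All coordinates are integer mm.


cube([577, 221, 17]);
translate([0, 0, 17]) cube([577, 17, 295]);
translate([0, 204, 17]) cube([577, 17, 295]);
translate([0, 17, 17]) cube([17, 187, 295]);
translate([560, 17, 17]) cube([17, 187, 295]);


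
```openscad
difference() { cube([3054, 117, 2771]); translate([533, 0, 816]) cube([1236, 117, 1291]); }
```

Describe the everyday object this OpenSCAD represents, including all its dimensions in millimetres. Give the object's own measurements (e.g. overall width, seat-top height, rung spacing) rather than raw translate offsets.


A wall 3054 mm long (x), 117 mm thick (y), 2771 mm tall, with a rectangular window opening cut through it. The opening is 1236 mm wide and 1291 mm tall; its sill is at z = 816 mm and its near (−x) edge is 533 mm from the wall's −x end. The opening passes through the full wall thickness.


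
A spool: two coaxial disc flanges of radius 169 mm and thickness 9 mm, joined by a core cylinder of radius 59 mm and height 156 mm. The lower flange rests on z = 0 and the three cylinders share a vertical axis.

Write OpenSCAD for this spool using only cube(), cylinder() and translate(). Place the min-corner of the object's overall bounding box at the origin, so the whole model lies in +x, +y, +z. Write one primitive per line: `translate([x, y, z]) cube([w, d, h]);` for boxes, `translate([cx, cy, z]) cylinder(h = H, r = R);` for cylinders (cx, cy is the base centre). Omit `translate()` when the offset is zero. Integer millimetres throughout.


translate([169, 169, 0]) cylinder(h = 9, r = 169);
translate([169, 169, 9]) cylinder(h = 156, r = 59);
translate([169, 169, 165]) cylinder(h = 9, r = 169);


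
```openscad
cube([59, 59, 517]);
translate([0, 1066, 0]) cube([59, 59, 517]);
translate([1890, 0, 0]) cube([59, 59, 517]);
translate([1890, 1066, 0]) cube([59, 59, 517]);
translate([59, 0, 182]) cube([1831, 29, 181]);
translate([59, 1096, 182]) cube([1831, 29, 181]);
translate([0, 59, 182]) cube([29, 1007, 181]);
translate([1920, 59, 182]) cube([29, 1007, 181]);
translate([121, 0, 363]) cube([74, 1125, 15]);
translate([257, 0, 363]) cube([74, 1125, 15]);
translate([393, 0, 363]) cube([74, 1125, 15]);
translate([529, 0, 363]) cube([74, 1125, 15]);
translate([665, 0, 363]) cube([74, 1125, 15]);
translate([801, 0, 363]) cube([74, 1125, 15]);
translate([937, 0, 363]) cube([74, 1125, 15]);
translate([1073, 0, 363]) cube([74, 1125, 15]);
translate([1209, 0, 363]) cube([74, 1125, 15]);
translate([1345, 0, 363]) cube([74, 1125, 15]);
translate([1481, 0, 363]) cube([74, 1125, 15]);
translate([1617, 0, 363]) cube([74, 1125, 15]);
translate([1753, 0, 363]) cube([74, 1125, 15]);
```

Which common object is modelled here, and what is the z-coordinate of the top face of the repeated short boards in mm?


A bed frame. The slat-top height is 378 mm.

Four posts, four rails, and a row of slats — a bed frame. Slats sit on the rails at z = 182 + 181 = 363; with slat thickness 15, the top is 378 mm.


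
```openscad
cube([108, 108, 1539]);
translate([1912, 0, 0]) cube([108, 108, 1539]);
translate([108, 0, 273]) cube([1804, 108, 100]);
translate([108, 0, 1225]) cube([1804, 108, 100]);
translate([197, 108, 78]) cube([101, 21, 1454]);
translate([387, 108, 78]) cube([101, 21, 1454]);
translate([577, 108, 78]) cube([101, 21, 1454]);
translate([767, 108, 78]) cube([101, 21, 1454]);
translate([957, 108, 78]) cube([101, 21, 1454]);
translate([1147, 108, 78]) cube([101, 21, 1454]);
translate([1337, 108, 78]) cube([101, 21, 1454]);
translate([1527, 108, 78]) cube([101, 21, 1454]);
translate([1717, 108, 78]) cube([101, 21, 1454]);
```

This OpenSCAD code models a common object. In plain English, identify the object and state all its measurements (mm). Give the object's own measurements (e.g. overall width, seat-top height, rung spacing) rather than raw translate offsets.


A fence section. Two 108×108 mm posts, 1539 mm tall, stand on the floor with a clear span of 1804 mm between their inner faces. Two horizontal rails of 108×100 mm section span the gap between the posts with their undersides at z = 273 mm and z = 1225 mm, flush with the posts' −y face. 9 pickets, each 101 mm wide, 21 mm thick and 1454 mm tall, are fixed to the +y face of the rails with their bottoms at z = 78 mm, spaced across the span with a 89 mm gap after the −x post and between neighbouring pickets, with 94 mm left before the +x post.


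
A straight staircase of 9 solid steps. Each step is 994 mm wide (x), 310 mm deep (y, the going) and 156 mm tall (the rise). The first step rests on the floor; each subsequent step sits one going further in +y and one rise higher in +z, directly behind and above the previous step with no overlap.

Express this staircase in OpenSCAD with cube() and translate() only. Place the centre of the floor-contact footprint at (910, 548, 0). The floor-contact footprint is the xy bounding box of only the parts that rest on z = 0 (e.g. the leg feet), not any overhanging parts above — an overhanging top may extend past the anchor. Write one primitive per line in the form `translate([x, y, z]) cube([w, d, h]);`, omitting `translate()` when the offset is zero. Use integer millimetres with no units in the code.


translate([413, 393, 0]) cube([994, 310, 156]);
translate([413, 703, 156]) cube([994, 310, 156]);
translate([413, 1013, 312]) cube([994, 310, 156]);
translate([413, 1323, 468]) cube([994, 310, 156]);
translate([413, 1633, 624]) cube([994, 310, 156]);
translate([413, 1943, 780]) cube([994, 310, 156]);
translate([413, 2253, 936]) cube([994, 310, 156]);
translate([413, 2563, 1092]) cube([994, 310, 156]);
translate([413, 2873, 1248]) cube([994, 310, 156]);


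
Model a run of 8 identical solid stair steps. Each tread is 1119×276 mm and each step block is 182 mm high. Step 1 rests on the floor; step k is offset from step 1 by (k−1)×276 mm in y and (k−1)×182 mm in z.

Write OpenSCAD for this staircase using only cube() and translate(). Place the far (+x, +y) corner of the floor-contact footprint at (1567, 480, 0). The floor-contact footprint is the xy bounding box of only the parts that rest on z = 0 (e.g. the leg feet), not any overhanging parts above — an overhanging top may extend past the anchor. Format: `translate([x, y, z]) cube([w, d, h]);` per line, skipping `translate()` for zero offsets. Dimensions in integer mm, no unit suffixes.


translate([448, 204, 0]) cube([1119, 276, 182]);
translate([448, 480, 182]) cube([1119, 276, 182]);
translate([448, 756, 364]) cube([1119, 276, 182]);
translate([448, 1032, 546]) cube([1119, 276, 182]);
translate([448, 1308, 728]) cube([1119, 276, 182]);
translate([448, 1584, 910]) cube([1119, 276, 182]);
translate([448, 1860, 1092]) cube([1119, 276, 182]);
translate([448, 2136, 1274]) cube([1119, 276, 182]);


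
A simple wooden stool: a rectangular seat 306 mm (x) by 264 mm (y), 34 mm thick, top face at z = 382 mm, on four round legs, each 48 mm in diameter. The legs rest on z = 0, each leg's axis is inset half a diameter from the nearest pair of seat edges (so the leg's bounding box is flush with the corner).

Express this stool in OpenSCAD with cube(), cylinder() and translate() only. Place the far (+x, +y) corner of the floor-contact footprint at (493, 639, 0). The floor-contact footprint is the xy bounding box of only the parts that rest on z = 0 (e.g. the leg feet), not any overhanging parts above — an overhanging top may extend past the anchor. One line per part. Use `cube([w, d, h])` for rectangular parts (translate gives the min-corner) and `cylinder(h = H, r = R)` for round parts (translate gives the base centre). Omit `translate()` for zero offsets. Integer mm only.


translate([187, 375, 348]) cube([306, 264, 34]);
translate([211, 399, 0]) cylinder(h = 348, r = 24);
translate([469, 399, 0]) cylinder(h = 348, r = 24);
translate([211, 615, 0]) cylinder(h = 348, r = 24);
translate([469, 615, 0]) cylinder(h = 348, r = 24);


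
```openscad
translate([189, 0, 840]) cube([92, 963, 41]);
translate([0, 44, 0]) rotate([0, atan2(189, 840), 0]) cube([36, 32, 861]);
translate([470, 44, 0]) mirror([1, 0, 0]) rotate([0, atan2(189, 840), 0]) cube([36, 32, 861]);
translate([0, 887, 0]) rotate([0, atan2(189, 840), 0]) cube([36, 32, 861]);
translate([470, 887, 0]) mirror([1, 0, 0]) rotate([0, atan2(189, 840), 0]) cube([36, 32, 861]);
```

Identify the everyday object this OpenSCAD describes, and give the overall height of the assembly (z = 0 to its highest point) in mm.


A sawhorse. The overall height is 881 mm.

A beam across two mirrored pairs of raked legs — a sawhorse. The beam's underside is at z = 840 (matching the legs' vertical rise in atan2(189, 840)) and the beam is 41 mm tall, so its top is at 840 + 41 = 881 mm. The raked legs top out at the beam's underside, so that is the highest point.


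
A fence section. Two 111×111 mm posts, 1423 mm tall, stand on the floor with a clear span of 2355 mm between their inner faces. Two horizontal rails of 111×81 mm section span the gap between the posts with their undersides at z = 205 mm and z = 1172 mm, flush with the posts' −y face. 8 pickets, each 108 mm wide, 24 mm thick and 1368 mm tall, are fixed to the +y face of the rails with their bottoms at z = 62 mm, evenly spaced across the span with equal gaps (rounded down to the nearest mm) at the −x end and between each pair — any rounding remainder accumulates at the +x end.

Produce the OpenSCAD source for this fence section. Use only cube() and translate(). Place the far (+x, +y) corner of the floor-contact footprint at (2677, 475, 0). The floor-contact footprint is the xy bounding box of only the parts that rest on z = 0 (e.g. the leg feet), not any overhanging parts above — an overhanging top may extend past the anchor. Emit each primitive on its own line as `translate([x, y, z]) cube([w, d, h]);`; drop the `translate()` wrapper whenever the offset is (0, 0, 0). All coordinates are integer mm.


translate([100, 364, 0]) cube([111, 111, 1423]);
translate([2566, 364, 0]) cube([111, 111, 1423]);
translate([211, 364, 205]) cube([2355, 111, 81]);
translate([211, 364, 1172]) cube([2355, 111, 81]);
translate([376, 475, 62]) cube([108, 24, 1368]);
translate([649, 475, 62]) cube([108, 24, 1368]);
translate([922, 475, 62]) cube([108, 24, 1368]);
translate([1195, 475, 62]) cube([108, 24, 1368]);
translate([1468, 475, 62]) cube([108, 24, 1368]);
translate([1741, 475, 62]) cube([108, 24, 1368]);
translate([2014, 475, 62]) cube([108, 24, 1368]);
translate([2287, 475, 62]) cube([108, 24, 1368]);


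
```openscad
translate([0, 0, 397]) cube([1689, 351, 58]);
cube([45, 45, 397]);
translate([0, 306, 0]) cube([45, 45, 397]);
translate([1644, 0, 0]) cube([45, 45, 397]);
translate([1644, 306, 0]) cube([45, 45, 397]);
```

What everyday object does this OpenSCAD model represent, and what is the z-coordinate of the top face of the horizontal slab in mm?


A bench. The seat-top height is 455 mm.

A long slab on four corner posts — a bench. The slab sits at z = 397 with thickness 58, so the top is 397 + 58 = 455 mm.


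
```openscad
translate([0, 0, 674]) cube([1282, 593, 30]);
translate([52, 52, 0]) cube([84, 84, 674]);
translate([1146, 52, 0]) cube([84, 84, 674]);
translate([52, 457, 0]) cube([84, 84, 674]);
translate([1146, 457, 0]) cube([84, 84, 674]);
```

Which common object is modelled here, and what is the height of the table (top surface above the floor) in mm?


A table. The table height is 704 mm.

A 1282×593×30 slab sits at z = 674 on four 84 mm square posts — a table. The top surface is at 674 + 30 = 704 mm.


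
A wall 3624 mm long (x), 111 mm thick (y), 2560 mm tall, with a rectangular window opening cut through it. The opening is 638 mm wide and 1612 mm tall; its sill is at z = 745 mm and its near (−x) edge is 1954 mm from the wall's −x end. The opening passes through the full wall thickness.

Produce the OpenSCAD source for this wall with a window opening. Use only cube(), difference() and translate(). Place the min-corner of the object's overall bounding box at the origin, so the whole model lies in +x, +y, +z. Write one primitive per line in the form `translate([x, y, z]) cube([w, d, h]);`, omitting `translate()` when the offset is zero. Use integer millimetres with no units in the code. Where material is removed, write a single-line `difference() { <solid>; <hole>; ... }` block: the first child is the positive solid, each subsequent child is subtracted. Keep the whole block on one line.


difference() { cube([3624, 111, 2560]); translate([1954, 0, 745]) cube([638, 111, 1612]); }


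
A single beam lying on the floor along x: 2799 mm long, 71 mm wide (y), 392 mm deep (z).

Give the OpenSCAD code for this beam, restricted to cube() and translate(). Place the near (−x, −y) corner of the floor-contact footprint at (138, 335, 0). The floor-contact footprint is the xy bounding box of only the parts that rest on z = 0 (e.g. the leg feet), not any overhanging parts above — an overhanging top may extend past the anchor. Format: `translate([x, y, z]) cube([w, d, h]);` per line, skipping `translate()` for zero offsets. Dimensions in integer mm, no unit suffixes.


translate([138, 335, 0]) cube([2799, 71, 392]);


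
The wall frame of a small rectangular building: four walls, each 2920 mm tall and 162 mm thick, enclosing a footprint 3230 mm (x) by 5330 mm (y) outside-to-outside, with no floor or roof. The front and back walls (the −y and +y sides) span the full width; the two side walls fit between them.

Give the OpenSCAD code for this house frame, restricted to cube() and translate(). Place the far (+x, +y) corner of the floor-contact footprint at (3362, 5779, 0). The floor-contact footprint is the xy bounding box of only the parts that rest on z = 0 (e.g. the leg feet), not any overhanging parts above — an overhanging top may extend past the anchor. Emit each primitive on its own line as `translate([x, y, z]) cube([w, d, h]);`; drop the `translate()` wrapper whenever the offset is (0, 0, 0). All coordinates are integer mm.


translate([132, 449, 0]) cube([3230, 162, 2920]);
translate([132, 5617, 0]) cube([3230, 162, 2920]);
translate([132, 611, 0]) cube([162, 5006, 2920]);
translate([3200, 611, 0]) cube([162, 5006, 2920]);


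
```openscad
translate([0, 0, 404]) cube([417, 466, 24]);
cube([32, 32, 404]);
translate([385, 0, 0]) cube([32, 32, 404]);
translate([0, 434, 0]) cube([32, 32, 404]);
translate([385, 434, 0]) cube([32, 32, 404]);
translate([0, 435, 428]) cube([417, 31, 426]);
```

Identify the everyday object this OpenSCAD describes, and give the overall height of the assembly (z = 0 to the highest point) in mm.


A chair. The overall height is 854 mm.

A slab on four corner posts with a tall panel at the back — a chair. The seat slab sits at z = 404 with thickness 24, and the 426 mm backrest starts at the seat top, so the overall height is 404 + 24 + 426 = 854 mm.


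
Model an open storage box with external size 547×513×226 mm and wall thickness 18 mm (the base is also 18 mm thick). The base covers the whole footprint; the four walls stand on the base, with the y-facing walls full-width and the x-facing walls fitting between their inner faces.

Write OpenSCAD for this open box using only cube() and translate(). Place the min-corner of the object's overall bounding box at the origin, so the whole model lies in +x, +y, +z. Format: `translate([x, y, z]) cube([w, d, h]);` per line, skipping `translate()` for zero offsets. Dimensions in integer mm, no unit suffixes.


cube([547, 513, 18]);
translate([0, 0, 18]) cube([547, 18, 208]);
translate([0, 495, 18]) cube([547, 18, 208]);
translate([0, 18, 18]) cube([18, 477, 208]);
translate([529, 18, 18]) cube([18, 477, 208]);


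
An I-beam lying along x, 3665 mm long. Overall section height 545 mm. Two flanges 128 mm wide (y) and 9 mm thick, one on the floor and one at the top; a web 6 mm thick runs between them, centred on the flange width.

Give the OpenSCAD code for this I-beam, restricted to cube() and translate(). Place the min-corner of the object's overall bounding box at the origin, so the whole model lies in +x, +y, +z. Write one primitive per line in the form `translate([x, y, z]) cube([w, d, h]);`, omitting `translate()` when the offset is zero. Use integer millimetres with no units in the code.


cube([3665, 128, 9]);
translate([0, 61, 9]) cube([3665, 6, 527]);
translate([0, 0, 536]) cube([3665, 128, 9]);


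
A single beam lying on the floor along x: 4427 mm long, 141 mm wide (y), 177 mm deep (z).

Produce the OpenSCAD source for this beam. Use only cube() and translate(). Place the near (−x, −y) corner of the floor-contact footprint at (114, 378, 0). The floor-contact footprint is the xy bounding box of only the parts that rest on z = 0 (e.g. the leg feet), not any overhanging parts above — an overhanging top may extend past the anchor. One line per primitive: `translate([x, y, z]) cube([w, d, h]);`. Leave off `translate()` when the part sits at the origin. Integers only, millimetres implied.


translate([114, 378, 0]) cube([4427, 141, 177]);


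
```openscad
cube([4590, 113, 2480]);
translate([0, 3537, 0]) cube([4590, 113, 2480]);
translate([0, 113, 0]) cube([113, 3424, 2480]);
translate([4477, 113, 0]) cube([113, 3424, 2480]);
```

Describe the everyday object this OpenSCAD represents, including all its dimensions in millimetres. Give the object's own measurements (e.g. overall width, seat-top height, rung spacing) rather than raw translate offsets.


The wall frame of a small rectangular building: four walls, each 2480 mm tall and 113 mm thick, enclosing a footprint 4590 mm (x) by 3650 mm (y) outside-to-outside, with no floor or roof. The front and back walls (the −y and +y sides) span the full width; the two side walls fit between them.


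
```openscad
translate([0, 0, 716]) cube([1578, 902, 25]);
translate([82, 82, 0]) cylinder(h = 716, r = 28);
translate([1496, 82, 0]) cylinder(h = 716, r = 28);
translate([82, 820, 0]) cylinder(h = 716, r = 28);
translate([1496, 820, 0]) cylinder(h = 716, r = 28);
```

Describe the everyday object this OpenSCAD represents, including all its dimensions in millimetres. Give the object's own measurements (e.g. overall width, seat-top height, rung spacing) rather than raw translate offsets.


A rectangular dining table. The top is 1578×902×25 mm with its upper surface at z = 741 mm. It stands on four round legs of 56 mm diameter, each leg's bounding box inset 54 mm from the nearest pair of top edges, running from the floor to the underside of the top.


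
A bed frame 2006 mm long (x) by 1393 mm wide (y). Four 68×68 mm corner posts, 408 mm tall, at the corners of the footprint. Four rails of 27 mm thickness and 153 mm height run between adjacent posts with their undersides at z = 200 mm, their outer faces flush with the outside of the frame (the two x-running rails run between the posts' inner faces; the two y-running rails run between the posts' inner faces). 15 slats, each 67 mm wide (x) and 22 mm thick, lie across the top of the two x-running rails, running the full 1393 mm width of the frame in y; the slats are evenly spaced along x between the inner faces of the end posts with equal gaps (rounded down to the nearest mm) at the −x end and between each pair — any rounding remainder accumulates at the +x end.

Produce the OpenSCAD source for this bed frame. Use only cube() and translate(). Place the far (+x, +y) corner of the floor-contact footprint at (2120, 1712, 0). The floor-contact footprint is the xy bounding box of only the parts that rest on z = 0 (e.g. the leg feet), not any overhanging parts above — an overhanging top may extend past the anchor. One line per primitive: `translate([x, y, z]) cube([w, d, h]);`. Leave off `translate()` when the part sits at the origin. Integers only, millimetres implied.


translate([114, 319, 0]) cube([68, 68, 408]);
translate([114, 1644, 0]) cube([68, 68, 408]);
translate([2052, 319, 0]) cube([68, 68, 408]);
translate([2052, 1644, 0]) cube([68, 68, 408]);
translate([182, 319, 200]) cube([1870, 27, 153]);
translate([182, 1685, 200]) cube([1870, 27, 153]);
translate([114, 387, 200]) cube([27, 1257, 153]);
translate([2093, 387, 200]) cube([27, 1257, 153]);
translate([236, 319, 353]) cube([67, 1393, 22]);
translate([357, 319, 353]) cube([67, 1393, 22]);
translate([478, 319, 353]) cube([67, 1393, 22]);
translate([599, 319, 353]) cube([67, 1393, 22]);
translate([720, 319, 353]) cube([67, 1393, 22]);
translate([841, 319, 353]) cube([67, 1393, 22]);
translate([962, 319, 353]) cube([67, 1393, 22]);
translate([1083, 319, 353]) cube([67, 1393, 22]);
translate([1204, 319, 353]) cube([67, 1393, 22]);
translate([1325, 319, 353]) cube([67, 1393, 22]);
translate([1446, 319, 353]) cube([67, 1393, 22]);
translate([1567, 319, 353]) cube([67, 1393, 22]);
translate([1688, 319, 353]) cube([67, 1393, 22]);
translate([1809, 319, 353]) cube([67, 1393, 22]);
translate([1930, 319, 353]) cube([67, 1393, 22]);


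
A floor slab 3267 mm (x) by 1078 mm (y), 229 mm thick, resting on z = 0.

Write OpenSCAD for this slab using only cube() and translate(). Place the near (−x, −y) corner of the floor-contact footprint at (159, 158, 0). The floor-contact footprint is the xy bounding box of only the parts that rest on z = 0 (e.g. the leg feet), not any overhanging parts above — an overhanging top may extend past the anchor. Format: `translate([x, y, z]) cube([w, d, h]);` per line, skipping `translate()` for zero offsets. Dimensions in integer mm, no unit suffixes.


translate([159, 158, 0]) cube([3267, 1078, 229]);


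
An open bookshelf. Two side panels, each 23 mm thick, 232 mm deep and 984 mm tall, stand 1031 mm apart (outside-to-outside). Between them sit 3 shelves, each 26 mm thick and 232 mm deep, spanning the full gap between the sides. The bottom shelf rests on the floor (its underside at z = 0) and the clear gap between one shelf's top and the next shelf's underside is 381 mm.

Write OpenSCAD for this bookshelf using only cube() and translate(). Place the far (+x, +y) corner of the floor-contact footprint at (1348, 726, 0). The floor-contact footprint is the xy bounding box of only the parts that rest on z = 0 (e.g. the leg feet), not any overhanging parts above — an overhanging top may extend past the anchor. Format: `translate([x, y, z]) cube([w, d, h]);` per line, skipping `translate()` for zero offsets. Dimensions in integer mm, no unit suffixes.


translate([317, 494, 0]) cube([23, 232, 984]);
translate([1325, 494, 0]) cube([23, 232, 984]);
translate([340, 494, 0]) cube([985, 232, 26]);
translate([340, 494, 407]) cube([985, 232, 26]);
translate([340, 494, 814]) cube([985, 232, 26]);


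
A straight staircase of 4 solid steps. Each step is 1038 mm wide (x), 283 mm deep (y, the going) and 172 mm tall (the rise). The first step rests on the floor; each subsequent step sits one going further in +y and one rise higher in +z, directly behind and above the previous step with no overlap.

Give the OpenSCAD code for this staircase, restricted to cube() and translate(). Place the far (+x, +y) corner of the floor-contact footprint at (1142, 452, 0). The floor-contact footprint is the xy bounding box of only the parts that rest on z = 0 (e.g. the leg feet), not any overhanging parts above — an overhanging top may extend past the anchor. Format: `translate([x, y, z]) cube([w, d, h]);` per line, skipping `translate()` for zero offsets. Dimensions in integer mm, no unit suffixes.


translate([104, 169, 0]) cube([1038, 283, 172]);
translate([104, 452, 172]) cube([1038, 283, 172]);
translate([104, 735, 344]) cube([1038, 283, 172]);
translate([104, 1018, 516]) cube([1038, 283, 172]);


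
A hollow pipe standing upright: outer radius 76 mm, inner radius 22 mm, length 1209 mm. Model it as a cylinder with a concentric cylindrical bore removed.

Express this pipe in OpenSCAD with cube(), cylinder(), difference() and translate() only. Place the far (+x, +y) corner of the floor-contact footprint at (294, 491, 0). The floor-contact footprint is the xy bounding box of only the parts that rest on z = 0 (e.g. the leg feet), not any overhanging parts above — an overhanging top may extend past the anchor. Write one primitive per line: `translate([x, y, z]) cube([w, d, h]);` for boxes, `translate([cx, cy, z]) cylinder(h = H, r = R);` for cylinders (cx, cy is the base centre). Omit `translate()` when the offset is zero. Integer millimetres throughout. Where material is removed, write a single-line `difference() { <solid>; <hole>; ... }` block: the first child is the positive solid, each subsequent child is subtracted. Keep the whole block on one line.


difference() { translate([218, 415, 0]) cylinder(h = 1209, r = 76); translate([218, 415, 0]) cylinder(h = 1209, r = 22); }


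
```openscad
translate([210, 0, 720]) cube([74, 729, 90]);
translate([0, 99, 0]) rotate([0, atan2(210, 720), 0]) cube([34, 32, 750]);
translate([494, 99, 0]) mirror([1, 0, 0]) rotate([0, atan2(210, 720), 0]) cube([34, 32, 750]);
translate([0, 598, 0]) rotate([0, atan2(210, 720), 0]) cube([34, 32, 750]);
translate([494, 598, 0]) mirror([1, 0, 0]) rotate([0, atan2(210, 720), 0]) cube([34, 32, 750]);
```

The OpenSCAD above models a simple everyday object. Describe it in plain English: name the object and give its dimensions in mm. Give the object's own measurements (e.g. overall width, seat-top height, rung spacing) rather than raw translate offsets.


A sawhorse. A 74×729×90 mm beam (x, y, z) sits on two A-frame leg pairs. Each pair is two raked legs of 34×32 mm section (32 mm along y) splaying symmetrically in x. Each leg rises 720 mm vertically over 210 mm of horizontal reach and is 750 mm long along its own axis. Every leg's outer bottom edge rests on the floor and its outer top edge meets a bottom edge of the beam — the left legs (tilting toward +x) meet the beam's −x bottom edge, the right legs (their mirror images, tilting toward −x) meet its +x bottom edge — so the leg tops tuck under the beam, the beam's underside is 720 mm above the floor, and the feet are 494 mm apart outside-to-outside with the beam centred between them. The two leg pairs are set in 99 mm from either end of the beam.


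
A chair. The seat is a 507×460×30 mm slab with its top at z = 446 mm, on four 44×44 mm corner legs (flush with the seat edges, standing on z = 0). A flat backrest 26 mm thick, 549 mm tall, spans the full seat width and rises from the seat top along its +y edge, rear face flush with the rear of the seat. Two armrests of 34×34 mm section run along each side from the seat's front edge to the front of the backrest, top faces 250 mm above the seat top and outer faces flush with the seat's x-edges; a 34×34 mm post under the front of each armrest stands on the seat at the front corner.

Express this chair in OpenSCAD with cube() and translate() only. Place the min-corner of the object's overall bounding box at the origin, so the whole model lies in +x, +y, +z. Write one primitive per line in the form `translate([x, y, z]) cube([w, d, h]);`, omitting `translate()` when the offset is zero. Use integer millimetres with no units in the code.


translate([0, 0, 416]) cube([507, 460, 30]);
cube([44, 44, 416]);
translate([463, 0, 0]) cube([44, 44, 416]);
translate([0, 416, 0]) cube([44, 44, 416]);
translate([463, 416, 0]) cube([44, 44, 416]);
translate([0, 434, 446]) cube([507, 26, 549]);
translate([0, 0, 662]) cube([34, 434, 34]);
translate([473, 0, 662]) cube([34, 434, 34]);
translate([0, 0, 446]) cube([34, 34, 216]);
translate([473, 0, 446]) cube([34, 34, 216]);


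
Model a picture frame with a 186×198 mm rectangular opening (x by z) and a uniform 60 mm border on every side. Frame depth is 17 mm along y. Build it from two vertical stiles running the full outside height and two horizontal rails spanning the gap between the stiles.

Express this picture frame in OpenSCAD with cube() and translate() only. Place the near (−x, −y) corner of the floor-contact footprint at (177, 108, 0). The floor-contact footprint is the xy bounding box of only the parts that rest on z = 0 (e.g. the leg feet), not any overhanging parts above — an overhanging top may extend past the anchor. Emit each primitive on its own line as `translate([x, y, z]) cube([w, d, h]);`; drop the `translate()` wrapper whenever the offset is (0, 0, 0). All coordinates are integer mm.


translate([177, 108, 0]) cube([60, 17, 318]);
translate([423, 108, 0]) cube([60, 17, 318]);
translate([237, 108, 0]) cube([186, 17, 60]);
translate([237, 108, 258]) cube([186, 17, 60]);


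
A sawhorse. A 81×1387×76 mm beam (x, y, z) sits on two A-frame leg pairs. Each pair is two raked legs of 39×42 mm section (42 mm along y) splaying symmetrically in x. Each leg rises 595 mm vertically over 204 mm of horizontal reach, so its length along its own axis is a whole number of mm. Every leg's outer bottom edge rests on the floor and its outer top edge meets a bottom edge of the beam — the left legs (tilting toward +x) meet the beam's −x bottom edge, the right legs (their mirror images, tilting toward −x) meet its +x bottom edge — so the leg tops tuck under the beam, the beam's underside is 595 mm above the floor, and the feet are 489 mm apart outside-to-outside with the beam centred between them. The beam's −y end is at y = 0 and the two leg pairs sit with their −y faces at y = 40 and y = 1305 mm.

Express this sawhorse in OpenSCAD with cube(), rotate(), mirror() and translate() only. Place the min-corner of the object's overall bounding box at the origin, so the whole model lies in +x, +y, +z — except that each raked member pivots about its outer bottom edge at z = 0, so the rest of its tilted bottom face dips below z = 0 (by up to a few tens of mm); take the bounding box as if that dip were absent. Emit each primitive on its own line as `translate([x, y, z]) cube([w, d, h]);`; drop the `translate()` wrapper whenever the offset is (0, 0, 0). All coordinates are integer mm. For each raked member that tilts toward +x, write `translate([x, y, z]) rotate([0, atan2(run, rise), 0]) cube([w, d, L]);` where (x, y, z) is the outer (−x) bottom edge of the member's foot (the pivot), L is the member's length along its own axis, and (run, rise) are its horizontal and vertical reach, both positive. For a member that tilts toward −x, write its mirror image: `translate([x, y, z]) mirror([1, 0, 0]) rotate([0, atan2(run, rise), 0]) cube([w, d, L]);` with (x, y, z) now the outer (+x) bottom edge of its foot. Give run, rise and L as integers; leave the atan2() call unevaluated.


// leg length = √(204² + 595²) = 629
// right-leg outer foot x = 2·204 + 81 = 489
// beam min-corner = (204, 0, 595)
translate([204, 0, 595]) cube([81, 1387, 76]);
translate([0, 40, 0]) rotate([0, atan2(204, 595), 0]) cube([39, 42, 629]);
translate([489, 40, 0]) mirror([1, 0, 0]) rotate([0, atan2(204, 595), 0]) cube([39, 42, 629]);
translate([0, 1305, 0]) rotate([0, atan2(204, 595), 0]) cube([39, 42, 629]);
translate([489, 1305, 0]) mirror([1, 0, 0]) rotate([0, atan2(204, 595), 0]) cube([39, 42, 629]);


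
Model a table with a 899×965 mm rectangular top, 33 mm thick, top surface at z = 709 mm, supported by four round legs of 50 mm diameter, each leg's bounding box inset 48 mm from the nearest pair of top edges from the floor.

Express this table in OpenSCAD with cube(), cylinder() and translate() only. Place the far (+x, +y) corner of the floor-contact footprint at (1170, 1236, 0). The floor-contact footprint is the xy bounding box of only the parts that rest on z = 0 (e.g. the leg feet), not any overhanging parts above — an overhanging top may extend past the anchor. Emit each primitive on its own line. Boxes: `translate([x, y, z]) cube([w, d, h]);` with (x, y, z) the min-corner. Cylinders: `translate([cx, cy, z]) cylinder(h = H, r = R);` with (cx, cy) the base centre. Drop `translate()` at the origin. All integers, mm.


translate([319, 319, 676]) cube([899, 965, 33]);
translate([392, 392, 0]) cylinder(h = 676, r = 25);
translate([1145, 392, 0]) cylinder(h = 676, r = 25);
translate([392, 1211, 0]) cylinder(h = 676, r = 25);
translate([1145, 1211, 0]) cylinder(h = 676, r = 25);


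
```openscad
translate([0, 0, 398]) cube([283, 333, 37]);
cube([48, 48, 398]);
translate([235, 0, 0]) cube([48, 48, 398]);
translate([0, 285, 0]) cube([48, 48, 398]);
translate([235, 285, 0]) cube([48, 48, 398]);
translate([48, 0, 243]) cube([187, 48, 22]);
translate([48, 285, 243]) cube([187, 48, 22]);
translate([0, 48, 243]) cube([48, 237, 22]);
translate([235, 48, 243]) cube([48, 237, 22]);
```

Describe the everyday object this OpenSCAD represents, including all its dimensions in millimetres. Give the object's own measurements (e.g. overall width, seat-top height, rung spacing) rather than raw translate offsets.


A simple wooden stool: a rectangular seat 283 mm (x) by 333 mm (y), 37 mm thick, top face at z = 435 mm, on four square legs, each 48×48 mm in cross-section. The legs rest on z = 0, each flush with a corner of the seat. Four stretchers, 48 mm wide and 22 mm tall, connect adjacent legs with their undersides at z = 243 mm, each running between the inner faces of the legs it joins and aligned with the legs' outer faces on the other axis.
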